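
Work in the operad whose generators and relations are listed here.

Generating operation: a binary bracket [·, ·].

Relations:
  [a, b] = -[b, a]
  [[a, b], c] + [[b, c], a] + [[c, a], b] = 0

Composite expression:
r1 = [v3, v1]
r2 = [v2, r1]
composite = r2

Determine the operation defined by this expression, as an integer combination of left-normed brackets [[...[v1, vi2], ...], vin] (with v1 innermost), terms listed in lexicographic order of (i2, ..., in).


[[v1, v3], v2]

Left-normed coefficients sit on the v1-initial expansion words.
Composite bracket: [v2, [v3, v1]]
Each bracket splits as ab - ba, giving 4 signed words (2^2 = 4).
Words beginning with v1 determine it all:
  word v1v3v2 has sign +1, contributing +[[v1, v3], v2]


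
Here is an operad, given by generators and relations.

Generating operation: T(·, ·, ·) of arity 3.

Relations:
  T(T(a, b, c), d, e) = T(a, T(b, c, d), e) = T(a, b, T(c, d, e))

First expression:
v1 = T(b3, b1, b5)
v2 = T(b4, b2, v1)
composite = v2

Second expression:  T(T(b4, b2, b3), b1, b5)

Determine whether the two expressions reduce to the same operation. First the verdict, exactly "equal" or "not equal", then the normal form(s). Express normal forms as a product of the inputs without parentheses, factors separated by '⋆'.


equal — both sides give b4 ⋆ b2 ⋆ b3 ⋆ b1 ⋆ b5

The first composite normalizes to b4 ⋆ b2 ⋆ b3 ⋆ b1 ⋆ b5
The second composite normalizes to b4 ⋆ b2 ⋆ b3 ⋆ b1 ⋆ b5
One common form — equal.


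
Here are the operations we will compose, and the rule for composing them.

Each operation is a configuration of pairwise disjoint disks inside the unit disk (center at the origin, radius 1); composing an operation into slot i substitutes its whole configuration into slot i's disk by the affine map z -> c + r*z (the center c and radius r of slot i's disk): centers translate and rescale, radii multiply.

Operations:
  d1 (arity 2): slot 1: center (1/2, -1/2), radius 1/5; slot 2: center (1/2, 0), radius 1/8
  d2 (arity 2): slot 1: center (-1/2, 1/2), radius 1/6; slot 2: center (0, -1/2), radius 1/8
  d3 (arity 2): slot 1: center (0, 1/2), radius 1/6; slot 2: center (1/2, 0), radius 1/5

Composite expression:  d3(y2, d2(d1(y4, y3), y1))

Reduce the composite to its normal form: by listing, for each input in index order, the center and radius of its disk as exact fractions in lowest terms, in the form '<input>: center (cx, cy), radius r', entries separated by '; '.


y1: center (1/2, -1/10), radius 1/40; y2: center (0, 1/2), radius 1/6; y3: center (5/12, 1/10), radius 1/240; y4: center (5/12, 1/12), radius 1/150

Each y-disk chains the slot maps above it in d3; radii multiply.
for y2, the 1-step affine chain lands on center (0, 1/2), radius 1/6
for y4, the 3-step affine chain lands on center (5/12, 1/12), radius 1/150
for y3, the 3-step affine chain lands on center (5/12, 1/10), radius 1/240
for y1, the 2-step affine chain lands on center (1/2, -1/10), radius 1/40


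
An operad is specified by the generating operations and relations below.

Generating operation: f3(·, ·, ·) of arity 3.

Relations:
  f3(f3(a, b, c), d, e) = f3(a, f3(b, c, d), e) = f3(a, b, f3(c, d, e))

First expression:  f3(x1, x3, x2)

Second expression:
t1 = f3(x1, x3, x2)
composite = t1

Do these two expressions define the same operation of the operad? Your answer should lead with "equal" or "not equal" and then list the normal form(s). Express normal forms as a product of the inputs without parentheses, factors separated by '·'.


equal; the common form is x1 · x3 · x2


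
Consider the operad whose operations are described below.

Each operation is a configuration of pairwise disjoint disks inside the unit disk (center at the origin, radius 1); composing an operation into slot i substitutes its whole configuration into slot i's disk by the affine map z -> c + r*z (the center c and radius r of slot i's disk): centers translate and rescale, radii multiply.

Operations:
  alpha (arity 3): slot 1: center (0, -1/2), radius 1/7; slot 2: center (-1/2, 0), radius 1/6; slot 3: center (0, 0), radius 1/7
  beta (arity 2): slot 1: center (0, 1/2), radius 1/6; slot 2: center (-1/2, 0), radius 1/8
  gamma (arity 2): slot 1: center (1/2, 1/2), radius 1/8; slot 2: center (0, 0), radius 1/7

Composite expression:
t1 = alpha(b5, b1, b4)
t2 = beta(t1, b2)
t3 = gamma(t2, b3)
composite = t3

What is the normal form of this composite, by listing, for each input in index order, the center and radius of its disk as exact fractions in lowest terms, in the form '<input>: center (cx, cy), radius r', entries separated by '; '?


b1: center (47/96, 9/16), radius 1/288; b2: center (7/16, 1/2), radius 1/64; b3: center (0, 0), radius 1/7; b4: center (1/2, 9/16), radius 1/336; b5: center (1/2, 53/96), radius 1/336

Below gamma, radii multiply path by path; the b-disk centers shift.
input b5: applying the 3 nested substitutions gives center (1/2, 53/96), radius 1/336
input b1: applying the 3 nested substitutions gives center (47/96, 9/16), radius 1/288
input b4: applying the 3 nested substitutions gives center (1/2, 9/16), radius 1/336
input b2: applying the 2 nested substitutions gives center (7/16, 1/2), radius 1/64
input b3: applying the 1 nested substitution gives center (0, 0), radius 1/7


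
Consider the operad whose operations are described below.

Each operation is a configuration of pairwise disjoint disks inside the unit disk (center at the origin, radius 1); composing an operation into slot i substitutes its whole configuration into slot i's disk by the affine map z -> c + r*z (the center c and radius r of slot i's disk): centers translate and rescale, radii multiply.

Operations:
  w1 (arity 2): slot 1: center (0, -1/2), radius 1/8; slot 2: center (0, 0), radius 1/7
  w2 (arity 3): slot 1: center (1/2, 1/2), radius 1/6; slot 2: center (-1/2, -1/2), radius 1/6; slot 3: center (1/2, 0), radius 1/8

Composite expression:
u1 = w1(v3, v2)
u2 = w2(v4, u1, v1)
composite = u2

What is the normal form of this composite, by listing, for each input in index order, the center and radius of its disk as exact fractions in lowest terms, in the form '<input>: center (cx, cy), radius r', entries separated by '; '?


v1: center (1/2, 0), radius 1/8; v2: center (-1/2, -1/2), radius 1/42; v3: center (-1/2, -7/12), radius 1/48; v4: center (1/2, 1/2), radius 1/6

Each v-disk chains the slot maps above it in w2; radii multiply.
input v4: composing its 1 substitution step yields center (1/2, 1/2), radius 1/6
input v3: composing its 2 substitution steps yields center (-1/2, -7/12), radius 1/48
input v2: composing its 2 substitution steps yields center (-1/2, -1/2), radius 1/42
input v1: composing its 1 substitution step yields center (1/2, 0), radius 1/8


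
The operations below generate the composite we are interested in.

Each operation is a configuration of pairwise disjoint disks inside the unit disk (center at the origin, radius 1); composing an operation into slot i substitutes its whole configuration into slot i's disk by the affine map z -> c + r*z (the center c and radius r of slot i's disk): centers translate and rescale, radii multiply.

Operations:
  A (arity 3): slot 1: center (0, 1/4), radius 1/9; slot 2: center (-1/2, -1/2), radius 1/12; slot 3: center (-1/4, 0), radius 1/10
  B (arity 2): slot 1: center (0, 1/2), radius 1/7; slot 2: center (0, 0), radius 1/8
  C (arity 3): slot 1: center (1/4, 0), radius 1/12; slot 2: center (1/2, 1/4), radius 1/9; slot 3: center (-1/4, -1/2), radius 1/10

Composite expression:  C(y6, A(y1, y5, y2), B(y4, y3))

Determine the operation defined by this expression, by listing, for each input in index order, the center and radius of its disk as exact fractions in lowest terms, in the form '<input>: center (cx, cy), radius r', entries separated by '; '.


Each y-disk chains the slot maps above it in C; radii multiply.
tracing y6 down its 1-map path: center (1/4, 0), radius 1/12
tracing y1 down its 2-map path: center (1/2, 5/18), radius 1/81
tracing y5 down its 2-map path: center (4/9, 7/36), radius 1/108
tracing y2 down its 2-map path: center (17/36, 1/4), radius 1/90
tracing y4 down its 2-map path: center (-1/4, -9/20), radius 1/70
tracing y3 down its 2-map path: center (-1/4, -1/2), radius 1/80

y1: center (1/2, 5/18), radius 1/81; y2: center (17/36, 1/4), radius 1/90; y3: center (-1/4, -1/2), radius 1/80; y4: center (-1/4, -9/20), radius 1/70; y5: center (4/9, 7/36), radius 1/108; y6: center (1/4, 0), radius 1/12


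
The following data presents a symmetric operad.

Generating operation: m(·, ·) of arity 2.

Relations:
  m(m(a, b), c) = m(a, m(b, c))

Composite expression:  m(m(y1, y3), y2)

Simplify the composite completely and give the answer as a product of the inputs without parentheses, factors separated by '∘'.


Associativity of m dissolves the nesting; only the y-input order survives.
m(y1, y3) flattens to y1 ∘ y3
m(m(y1, y3), y2) flattens to y1 ∘ y3 ∘ y2

y1 ∘ y3 ∘ y2


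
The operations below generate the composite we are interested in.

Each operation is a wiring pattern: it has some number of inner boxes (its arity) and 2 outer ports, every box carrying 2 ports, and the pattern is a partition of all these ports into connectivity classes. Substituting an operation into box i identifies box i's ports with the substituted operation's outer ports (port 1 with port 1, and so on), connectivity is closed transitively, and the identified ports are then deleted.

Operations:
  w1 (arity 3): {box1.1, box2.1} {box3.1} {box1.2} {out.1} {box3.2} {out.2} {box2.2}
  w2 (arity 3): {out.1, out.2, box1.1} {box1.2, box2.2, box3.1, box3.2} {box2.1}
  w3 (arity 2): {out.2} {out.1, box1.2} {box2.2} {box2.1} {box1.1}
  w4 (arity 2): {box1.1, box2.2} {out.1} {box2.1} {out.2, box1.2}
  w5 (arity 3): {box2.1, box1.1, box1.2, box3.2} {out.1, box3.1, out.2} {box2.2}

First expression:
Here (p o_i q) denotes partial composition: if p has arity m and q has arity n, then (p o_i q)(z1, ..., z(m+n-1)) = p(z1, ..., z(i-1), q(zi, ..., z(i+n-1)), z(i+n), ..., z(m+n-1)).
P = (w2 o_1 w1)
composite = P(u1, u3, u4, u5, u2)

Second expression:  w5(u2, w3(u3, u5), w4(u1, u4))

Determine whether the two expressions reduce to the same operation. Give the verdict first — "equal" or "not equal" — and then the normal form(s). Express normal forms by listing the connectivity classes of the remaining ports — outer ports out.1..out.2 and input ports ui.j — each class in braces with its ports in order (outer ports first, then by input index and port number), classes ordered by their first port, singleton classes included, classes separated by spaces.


not equal; first: {out.1, out.2} {u1.1, u3.1} {u1.2} {u2.1, u2.2, u5.2} {u3.2} {u4.1} {u4.2} {u5.1}; second: {out.1, out.2} {u1.1, u4.2} {u1.2, u2.1, u2.2, u3.2} {u3.1} {u4.1} {u5.1} {u5.2}

In normal form, the first expression is {out.1, out.2} {u1.1, u3.1} {u1.2} {u2.1, u2.2, u5.2} {u3.2} {u4.1} {u4.2} {u5.1}
In normal form, the second expression is {out.1, out.2} {u1.1, u4.2} {u1.2, u2.1, u2.2, u3.2} {u3.1} {u4.1} {u5.1} {u5.2}
Distinct normal forms: not equal.


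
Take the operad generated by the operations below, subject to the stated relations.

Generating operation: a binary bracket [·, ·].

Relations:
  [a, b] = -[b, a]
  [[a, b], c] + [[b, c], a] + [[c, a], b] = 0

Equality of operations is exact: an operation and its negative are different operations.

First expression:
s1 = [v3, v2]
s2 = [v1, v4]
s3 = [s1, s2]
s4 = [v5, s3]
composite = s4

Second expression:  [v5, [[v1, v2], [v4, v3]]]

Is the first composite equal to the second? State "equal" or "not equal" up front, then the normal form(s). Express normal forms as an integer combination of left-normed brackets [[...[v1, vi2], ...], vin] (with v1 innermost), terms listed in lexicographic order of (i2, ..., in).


not equal; first: -[[[[v1, v4], v2], v3], v5] + [[[[v1, v4], v3], v2], v5]; second: [[[[v1, v2], v3], v4], v5] - [[[[v1, v2], v4], v3], v5]

The first expression, normalized: -[[[[v1, v4], v2], v3], v5] + [[[[v1, v4], v3], v2], v5]
The second expression, normalized: [[[[v1, v2], v3], v4], v5] - [[[[v1, v2], v4], v3], v5]
They disagree, so not equal.


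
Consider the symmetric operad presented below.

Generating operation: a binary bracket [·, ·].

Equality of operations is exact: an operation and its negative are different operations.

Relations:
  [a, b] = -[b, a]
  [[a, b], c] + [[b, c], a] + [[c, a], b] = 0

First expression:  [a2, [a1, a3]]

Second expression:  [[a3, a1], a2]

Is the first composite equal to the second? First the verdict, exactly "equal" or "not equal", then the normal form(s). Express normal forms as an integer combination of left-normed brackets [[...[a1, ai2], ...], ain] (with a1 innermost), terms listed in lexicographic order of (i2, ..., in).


equal — both sides give -[[a1, a3], a2]

Reducing the first expression gives -[[a1, a3], a2]
Reducing the second expression gives -[[a1, a3], a2]
The normal forms match — equal.


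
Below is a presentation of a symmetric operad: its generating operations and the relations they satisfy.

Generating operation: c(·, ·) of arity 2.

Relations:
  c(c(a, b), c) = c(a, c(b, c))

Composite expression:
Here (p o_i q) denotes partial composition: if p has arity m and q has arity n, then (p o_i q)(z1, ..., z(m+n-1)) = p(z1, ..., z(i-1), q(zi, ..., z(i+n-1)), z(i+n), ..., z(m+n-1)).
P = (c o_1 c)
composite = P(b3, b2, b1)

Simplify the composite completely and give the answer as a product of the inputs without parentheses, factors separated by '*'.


b3 * b2 * b1


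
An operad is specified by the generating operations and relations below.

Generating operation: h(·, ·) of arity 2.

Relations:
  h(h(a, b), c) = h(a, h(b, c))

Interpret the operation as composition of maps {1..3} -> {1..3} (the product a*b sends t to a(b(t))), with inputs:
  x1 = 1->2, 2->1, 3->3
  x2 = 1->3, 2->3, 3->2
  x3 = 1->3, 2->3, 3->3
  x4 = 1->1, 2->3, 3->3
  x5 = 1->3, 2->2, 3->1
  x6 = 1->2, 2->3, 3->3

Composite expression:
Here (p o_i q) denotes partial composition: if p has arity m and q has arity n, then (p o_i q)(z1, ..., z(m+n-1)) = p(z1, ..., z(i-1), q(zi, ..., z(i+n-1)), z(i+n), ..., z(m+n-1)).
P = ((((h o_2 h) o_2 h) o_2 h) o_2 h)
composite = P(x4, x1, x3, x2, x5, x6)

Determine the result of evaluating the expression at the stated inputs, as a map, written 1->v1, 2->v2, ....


h(x1, x3) = 1->3, 2->3, 3->3
h(h(x1, x3), x2) = 1->3, 2->3, 3->3
h(h(h(x1, x3), x2), x5) = 1->3, 2->3, 3->3
h(h(h(h(x1, x3), x2), x5), x6) = 1->3, 2->3, 3->3
h(x4, h(h(h(h(x1, x3), x2), x5), x6)) = 1->3, 2->3, 3->3

1->3, 2->3, 3->3


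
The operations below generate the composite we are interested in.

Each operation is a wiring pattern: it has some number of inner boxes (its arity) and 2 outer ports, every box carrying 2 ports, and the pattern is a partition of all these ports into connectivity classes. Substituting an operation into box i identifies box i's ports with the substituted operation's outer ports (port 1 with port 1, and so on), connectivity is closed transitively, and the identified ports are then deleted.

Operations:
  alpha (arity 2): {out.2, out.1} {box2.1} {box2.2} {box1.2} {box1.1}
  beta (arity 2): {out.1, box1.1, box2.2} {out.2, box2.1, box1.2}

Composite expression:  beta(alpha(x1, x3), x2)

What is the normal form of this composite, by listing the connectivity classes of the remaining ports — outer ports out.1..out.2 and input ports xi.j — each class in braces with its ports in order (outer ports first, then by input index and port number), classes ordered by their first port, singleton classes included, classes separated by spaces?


{out.1, out.2, x2.1, x2.2} {x1.1} {x1.2} {x3.1} {x3.2}

Reachability decides: close wires over beta-identified ports.
composing alpha on (x1, x3), with out.j its own outer ports: {out.1, out.2} {x1.1} {x1.2} {x3.1} {x3.2}
composing beta on (x1, x3, x2), with out.j its own outer ports: {out.1, out.2, x2.1, x2.2} {x1.1} {x1.2} {x3.1} {x3.2}


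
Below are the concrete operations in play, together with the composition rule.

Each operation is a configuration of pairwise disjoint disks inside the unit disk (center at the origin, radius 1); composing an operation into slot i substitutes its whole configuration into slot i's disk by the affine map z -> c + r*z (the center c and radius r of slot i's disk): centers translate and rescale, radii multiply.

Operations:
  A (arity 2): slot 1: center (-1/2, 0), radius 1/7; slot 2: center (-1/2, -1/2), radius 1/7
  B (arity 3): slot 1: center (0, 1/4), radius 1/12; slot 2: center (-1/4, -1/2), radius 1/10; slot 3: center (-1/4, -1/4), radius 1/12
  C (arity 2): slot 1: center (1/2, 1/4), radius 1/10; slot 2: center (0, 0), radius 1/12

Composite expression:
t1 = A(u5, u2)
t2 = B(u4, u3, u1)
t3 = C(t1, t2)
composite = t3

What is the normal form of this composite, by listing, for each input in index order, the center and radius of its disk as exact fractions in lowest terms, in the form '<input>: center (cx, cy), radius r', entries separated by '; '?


u1: center (-1/48, -1/48), radius 1/144; u2: center (9/20, 1/5), radius 1/70; u3: center (-1/48, -1/24), radius 1/120; u4: center (0, 1/48), radius 1/144; u5: center (9/20, 1/4), radius 1/70

Affine substitution under C: radii multiply and u-centers shift.
input u5: applying the 2 nested substitutions gives center (9/20, 1/4), radius 1/70
input u2: applying the 2 nested substitutions gives center (9/20, 1/5), radius 1/70
input u4: applying the 2 nested substitutions gives center (0, 1/48), radius 1/144
input u3: applying the 2 nested substitutions gives center (-1/48, -1/24), radius 1/120
input u1: applying the 2 nested substitutions gives center (-1/48, -1/48), radius 1/144


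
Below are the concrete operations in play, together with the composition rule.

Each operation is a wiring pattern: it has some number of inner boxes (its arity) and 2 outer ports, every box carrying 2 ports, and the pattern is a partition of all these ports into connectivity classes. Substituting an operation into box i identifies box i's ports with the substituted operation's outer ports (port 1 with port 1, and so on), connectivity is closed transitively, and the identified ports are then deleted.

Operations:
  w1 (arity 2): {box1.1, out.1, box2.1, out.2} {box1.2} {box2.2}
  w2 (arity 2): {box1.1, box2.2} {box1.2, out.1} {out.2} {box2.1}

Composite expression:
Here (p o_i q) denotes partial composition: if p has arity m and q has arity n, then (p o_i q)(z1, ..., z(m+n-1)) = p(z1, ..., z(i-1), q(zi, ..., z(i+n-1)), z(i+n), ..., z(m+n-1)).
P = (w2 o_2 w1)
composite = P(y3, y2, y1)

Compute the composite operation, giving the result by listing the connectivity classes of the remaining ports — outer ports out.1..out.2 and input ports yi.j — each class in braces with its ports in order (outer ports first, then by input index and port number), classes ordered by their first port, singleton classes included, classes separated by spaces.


{out.1, y3.2} {out.2} {y1.1, y2.1, y3.1} {y1.2} {y2.2}

Substituting into w2 glues patterns; closure does the rest.
stage w1: inputs (y2, y1), connectivity {out.1, out.2, y1.1, y2.1} {y1.2} {y2.2}, out.j its boundary
stage w2: inputs (y3, y2, y1), connectivity {out.1, y3.2} {out.2} {y1.1, y2.1, y3.1} {y1.2} {y2.2}, out.j its boundary


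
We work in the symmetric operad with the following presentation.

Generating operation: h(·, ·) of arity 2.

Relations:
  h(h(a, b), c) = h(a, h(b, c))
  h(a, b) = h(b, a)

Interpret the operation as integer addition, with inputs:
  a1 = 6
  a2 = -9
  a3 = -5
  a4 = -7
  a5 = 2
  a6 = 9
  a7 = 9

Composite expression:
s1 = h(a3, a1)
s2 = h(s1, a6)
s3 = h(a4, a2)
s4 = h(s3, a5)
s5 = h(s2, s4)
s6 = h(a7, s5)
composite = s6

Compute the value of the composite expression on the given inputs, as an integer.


5

h(a3, a1) = 1
h(h(a3, a1), a6) = 10
h(a4, a2) = -16
h(h(a4, a2), a5) = -14
h(h(h(a3, a1), a6), h(h(a4, a2), a5)) = -4
h(a7, h(h(h(a3, a1), a6), h(h(a4, a2), a5))) = 5


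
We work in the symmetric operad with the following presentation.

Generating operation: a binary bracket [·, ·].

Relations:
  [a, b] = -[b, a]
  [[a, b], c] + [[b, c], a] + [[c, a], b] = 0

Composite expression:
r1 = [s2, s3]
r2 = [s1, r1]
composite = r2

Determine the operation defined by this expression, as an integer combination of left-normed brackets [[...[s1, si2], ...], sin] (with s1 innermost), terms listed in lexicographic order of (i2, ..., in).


[[s1, s2], s3] - [[s1, s3], s2]

Skip Jacobi rewriting: expand, keep s1-initial words, read off terms.
Composite bracket: [s1, [s2, s3]]
Each bracket splits as ab - ba, giving 4 signed words (2^2 = 4).
Words beginning with s1 determine it all:
  word s1s2s3 has sign +1, contributing +[[s1, s2], s3]
  word s1s3s2 has sign -1, contributing -[[s1, s3], s2]


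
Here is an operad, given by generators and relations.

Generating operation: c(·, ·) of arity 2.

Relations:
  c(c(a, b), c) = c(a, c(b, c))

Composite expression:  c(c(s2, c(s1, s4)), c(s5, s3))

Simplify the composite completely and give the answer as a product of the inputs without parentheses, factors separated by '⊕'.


s2 ⊕ s1 ⊕ s4 ⊕ s5 ⊕ s3

Associativity of c dissolves the nesting; only the s-input order survives.
c(s1, s4) reduces to s1 ⊕ s4
c(s2, c(s1, s4)) reduces to s2 ⊕ s1 ⊕ s4
c(s5, s3) reduces to s5 ⊕ s3
c(c(s2, c(s1, s4)), c(s5, s3)) reduces to s2 ⊕ s1 ⊕ s4 ⊕ s5 ⊕ s3


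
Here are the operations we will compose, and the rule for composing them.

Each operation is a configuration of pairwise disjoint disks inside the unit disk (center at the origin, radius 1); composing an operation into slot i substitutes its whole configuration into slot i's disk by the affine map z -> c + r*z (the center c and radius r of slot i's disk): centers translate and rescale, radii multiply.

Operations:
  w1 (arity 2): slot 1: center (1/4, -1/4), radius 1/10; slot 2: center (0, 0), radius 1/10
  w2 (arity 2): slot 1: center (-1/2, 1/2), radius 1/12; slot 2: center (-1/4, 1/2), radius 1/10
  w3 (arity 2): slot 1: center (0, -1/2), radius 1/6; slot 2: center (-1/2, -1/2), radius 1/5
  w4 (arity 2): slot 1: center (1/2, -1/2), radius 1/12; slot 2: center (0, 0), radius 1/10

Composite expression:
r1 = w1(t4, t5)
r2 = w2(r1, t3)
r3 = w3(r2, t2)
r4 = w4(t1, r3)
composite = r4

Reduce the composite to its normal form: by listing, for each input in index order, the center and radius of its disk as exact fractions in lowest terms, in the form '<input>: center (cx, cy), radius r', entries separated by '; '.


t1: center (1/2, -1/2), radius 1/12; t2: center (-1/20, -1/20), radius 1/50; t3: center (-1/240, -1/24), radius 1/600; t4: center (-23/2880, -121/2880), radius 1/7200; t5: center (-1/120, -1/24), radius 1/7200

Nesting under w4 composes maps z -> c + r*z down each t-path.
t1 passes through 1 substitution, ending at center (1/2, -1/2), radius 1/12
t4 passes through 4 substitutions, ending at center (-23/2880, -121/2880), radius 1/7200
t5 passes through 4 substitutions, ending at center (-1/120, -1/24), radius 1/7200
t3 passes through 3 substitutions, ending at center (-1/240, -1/24), radius 1/600
t2 passes through 2 substitutions, ending at center (-1/20, -1/20), radius 1/50


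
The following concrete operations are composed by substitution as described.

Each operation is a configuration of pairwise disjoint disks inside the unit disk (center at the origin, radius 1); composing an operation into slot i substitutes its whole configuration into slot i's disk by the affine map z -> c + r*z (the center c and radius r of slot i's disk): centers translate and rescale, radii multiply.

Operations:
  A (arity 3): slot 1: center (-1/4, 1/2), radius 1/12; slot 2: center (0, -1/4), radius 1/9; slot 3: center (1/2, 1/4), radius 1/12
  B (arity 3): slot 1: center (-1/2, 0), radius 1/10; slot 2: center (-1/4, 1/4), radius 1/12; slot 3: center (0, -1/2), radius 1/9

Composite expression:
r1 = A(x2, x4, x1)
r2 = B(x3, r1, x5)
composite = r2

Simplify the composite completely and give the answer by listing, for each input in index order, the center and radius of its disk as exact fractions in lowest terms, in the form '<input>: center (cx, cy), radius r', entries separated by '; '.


x1: center (-5/24, 13/48), radius 1/144; x2: center (-13/48, 7/24), radius 1/144; x3: center (-1/2, 0), radius 1/10; x4: center (-1/4, 11/48), radius 1/108; x5: center (0, -1/2), radius 1/9

Only the slot chain above each x matters under B; compose those maps.
x3: after 1 affine step, its disk has center (-1/2, 0), radius 1/10
x2: after 2 affine steps, its disk has center (-13/48, 7/24), radius 1/144
x4: after 2 affine steps, its disk has center (-1/4, 11/48), radius 1/108
x1: after 2 affine steps, its disk has center (-5/24, 13/48), radius 1/144
x5: after 1 affine step, its disk has center (0, -1/2), radius 1/9


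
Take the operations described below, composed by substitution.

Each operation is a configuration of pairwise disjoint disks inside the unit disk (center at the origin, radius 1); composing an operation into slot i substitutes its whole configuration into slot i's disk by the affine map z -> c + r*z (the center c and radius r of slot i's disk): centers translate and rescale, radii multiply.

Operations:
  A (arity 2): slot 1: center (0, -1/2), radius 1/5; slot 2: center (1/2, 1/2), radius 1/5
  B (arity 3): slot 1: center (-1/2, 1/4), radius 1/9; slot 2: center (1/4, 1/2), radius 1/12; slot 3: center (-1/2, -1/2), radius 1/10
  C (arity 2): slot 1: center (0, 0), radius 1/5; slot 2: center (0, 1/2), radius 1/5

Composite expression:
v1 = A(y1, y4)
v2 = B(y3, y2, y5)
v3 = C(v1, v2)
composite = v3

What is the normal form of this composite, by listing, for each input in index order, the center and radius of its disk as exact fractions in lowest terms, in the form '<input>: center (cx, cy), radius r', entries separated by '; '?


y1: center (0, -1/10), radius 1/25; y2: center (1/20, 3/5), radius 1/60; y3: center (-1/10, 11/20), radius 1/45; y4: center (1/10, 1/10), radius 1/25; y5: center (-1/10, 2/5), radius 1/50

Only the slot chain above each y matters under C; compose those maps.
for y1, the 2-step affine chain lands on center (0, -1/10), radius 1/25
for y4, the 2-step affine chain lands on center (1/10, 1/10), radius 1/25
for y3, the 2-step affine chain lands on center (-1/10, 11/20), radius 1/45
for y2, the 2-step affine chain lands on center (1/20, 3/5), radius 1/60
for y5, the 2-step affine chain lands on center (-1/10, 2/5), radius 1/50


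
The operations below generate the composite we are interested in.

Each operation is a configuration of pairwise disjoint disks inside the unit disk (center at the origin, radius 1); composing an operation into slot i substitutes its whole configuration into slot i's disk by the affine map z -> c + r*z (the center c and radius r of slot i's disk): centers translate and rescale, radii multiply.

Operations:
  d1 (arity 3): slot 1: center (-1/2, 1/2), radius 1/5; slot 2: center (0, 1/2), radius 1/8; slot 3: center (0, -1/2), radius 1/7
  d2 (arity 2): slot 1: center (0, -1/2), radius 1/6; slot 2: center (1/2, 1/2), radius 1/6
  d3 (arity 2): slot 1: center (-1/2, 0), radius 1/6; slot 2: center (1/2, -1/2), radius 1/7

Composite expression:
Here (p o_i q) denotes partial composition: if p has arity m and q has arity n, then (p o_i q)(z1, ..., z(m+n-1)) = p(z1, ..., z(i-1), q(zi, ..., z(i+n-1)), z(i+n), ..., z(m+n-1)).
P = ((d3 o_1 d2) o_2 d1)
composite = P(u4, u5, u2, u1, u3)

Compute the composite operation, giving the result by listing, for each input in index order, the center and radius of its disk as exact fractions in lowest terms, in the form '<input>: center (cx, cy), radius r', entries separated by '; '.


u1: center (-5/12, 5/72), radius 1/252; u2: center (-5/12, 7/72), radius 1/288; u3: center (1/2, -1/2), radius 1/7; u4: center (-1/2, -1/12), radius 1/36; u5: center (-31/72, 7/72), radius 1/180

Follow each u-input down from d3: c' goes to c + r*c', radius to r*r'.
for u4, the 2-step affine chain lands on center (-1/2, -1/12), radius 1/36
for u5, the 3-step affine chain lands on center (-31/72, 7/72), radius 1/180
for u2, the 3-step affine chain lands on center (-5/12, 7/72), radius 1/288
for u1, the 3-step affine chain lands on center (-5/12, 5/72), radius 1/252
for u3, the 1-step affine chain lands on center (1/2, -1/2), radius 1/7


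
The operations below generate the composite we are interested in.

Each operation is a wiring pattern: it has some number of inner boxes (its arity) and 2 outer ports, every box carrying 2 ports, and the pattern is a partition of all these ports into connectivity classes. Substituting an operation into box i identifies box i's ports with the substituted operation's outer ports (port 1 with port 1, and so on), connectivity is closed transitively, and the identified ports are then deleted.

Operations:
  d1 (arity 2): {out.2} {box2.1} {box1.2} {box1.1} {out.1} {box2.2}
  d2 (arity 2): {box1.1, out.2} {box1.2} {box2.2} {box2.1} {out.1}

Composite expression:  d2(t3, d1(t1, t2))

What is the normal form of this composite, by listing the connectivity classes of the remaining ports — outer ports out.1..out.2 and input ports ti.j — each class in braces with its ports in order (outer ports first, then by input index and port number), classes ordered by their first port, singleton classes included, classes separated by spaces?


{out.1} {out.2, t3.1} {t1.1} {t1.2} {t2.1} {t2.2} {t3.2}

Connectivity passes through glued d2-boundaries; trace each wire chain.
d1 over (t1, t2) gives {out.1} {out.2} {t1.1} {t1.2} {t2.1} {t2.2}, out.j being that stage's outer ports
d2 over (t3, t1, t2) gives {out.1} {out.2, t3.1} {t1.1} {t1.2} {t2.1} {t2.2} {t3.2}, out.j being that stage's outer ports


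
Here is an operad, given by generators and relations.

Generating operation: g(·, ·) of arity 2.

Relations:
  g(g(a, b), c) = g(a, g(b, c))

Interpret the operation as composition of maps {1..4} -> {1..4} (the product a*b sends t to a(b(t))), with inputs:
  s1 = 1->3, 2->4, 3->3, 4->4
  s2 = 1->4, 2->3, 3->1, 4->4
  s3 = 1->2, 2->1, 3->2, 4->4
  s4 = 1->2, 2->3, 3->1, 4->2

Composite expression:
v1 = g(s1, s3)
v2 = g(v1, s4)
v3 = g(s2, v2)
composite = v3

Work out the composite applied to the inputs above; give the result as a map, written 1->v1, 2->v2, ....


1->1, 2->4, 3->4, 4->1

g(s1, s3) = 1->4, 2->3, 3->4, 4->4
g(g(s1, s3), s4) = 1->3, 2->4, 3->4, 4->3
g(s2, g(g(s1, s3), s4)) = 1->1, 2->4, 3->4, 4->1


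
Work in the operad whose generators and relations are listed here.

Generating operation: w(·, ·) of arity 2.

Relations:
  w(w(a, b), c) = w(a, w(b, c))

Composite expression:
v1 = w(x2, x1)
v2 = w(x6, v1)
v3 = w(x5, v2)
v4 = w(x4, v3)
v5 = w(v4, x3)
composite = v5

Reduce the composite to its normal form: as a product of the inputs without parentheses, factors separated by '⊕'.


x4 ⊕ x5 ⊕ x6 ⊕ x2 ⊕ x1 ⊕ x3

All parenthesizations of w agree; list the x-inputs left to right.
w(x2, x1) spells out as x2 ⊕ x1
w(x6, w(x2, x1)) spells out as x6 ⊕ x2 ⊕ x1
w(x5, w(x6, w(x2, x1))) spells out as x5 ⊕ x6 ⊕ x2 ⊕ x1
w(x4, w(x5, w(x6, w(x2, x1)))) spells out as x4 ⊕ x5 ⊕ x6 ⊕ x2 ⊕ x1
w(w(x4, w(x5, w(x6, w(x2, x1)))), x3) spells out as x4 ⊕ x5 ⊕ x6 ⊕ x2 ⊕ x1 ⊕ x3


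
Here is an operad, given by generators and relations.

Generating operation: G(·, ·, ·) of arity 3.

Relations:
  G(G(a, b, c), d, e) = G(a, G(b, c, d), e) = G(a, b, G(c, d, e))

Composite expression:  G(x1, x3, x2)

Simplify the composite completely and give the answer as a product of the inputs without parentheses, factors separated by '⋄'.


x1 ⋄ x3 ⋄ x2


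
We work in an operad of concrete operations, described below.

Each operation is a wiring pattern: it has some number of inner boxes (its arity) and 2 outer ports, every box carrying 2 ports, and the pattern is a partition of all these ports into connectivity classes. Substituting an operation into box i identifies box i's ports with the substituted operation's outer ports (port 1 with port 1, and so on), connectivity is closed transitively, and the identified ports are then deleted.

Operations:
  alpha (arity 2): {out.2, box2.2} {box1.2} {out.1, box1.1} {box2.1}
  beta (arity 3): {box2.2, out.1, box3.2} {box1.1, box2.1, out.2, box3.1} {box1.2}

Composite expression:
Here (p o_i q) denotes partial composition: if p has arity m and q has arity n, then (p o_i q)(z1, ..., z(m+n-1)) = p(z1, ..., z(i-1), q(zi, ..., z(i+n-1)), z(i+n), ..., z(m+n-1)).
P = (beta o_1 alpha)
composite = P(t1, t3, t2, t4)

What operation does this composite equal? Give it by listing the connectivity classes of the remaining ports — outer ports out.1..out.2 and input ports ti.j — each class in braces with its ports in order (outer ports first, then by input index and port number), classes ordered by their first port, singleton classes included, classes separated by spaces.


{out.1, t2.2, t4.2} {out.2, t1.1, t2.1, t4.1} {t1.2} {t3.1} {t3.2}

Reachability decides: close wires over beta-identified ports.
stage alpha: inputs (t1, t3), connectivity {out.1, t1.1} {out.2, t3.2} {t1.2} {t3.1}, out.j its boundary
stage beta: inputs (t1, t3, t2, t4), connectivity {out.1, t2.2, t4.2} {out.2, t1.1, t2.1, t4.1} {t1.2} {t3.1} {t3.2}, out.j its boundary


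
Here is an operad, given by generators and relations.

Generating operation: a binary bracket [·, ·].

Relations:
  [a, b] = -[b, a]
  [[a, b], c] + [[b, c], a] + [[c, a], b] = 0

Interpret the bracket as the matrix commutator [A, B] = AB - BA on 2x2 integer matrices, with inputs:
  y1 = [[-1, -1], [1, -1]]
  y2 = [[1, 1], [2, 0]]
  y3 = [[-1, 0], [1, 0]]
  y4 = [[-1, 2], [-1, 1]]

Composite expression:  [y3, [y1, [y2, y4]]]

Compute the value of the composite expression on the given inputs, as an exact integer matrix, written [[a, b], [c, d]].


[[10, 10], [-12, -10]]

[y2, y4] = [[-5, 4], [-3, 5]]
[y1, [y2, y4]] = [[-1, -10], [-10, 1]]
[y3, [y1, [y2, y4]]] = [[10, 10], [-12, -10]]


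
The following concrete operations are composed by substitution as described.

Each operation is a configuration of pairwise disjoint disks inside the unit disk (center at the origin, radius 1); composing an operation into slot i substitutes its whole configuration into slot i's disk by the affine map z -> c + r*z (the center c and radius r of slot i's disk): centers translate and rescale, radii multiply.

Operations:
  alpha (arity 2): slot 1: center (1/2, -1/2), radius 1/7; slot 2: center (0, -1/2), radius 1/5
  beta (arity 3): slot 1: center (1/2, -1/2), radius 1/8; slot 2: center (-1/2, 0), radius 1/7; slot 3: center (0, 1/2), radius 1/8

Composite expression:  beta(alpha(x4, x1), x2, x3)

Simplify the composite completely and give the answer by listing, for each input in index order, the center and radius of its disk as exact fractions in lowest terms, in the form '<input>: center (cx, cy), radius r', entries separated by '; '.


Below beta, radii multiply path by path; the x-disk centers shift.
for x4, the 2-step affine chain lands on center (9/16, -9/16), radius 1/56
for x1, the 2-step affine chain lands on center (1/2, -9/16), radius 1/40
for x2, the 1-step affine chain lands on center (-1/2, 0), radius 1/7
for x3, the 1-step affine chain lands on center (0, 1/2), radius 1/8

x1: center (1/2, -9/16), radius 1/40; x2: center (-1/2, 0), radius 1/7; x3: center (0, 1/2), radius 1/8; x4: center (9/16, -9/16), radius 1/56


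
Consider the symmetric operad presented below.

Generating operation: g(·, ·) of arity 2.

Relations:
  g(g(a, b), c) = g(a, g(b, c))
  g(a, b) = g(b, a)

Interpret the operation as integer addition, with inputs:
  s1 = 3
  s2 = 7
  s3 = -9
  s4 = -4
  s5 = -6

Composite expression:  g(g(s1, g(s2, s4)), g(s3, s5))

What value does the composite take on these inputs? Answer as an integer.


-9

g(s2, s4) = 3
g(s1, g(s2, s4)) = 6
g(s3, s5) = -15
g(g(s1, g(s2, s4)), g(s3, s5)) = -9


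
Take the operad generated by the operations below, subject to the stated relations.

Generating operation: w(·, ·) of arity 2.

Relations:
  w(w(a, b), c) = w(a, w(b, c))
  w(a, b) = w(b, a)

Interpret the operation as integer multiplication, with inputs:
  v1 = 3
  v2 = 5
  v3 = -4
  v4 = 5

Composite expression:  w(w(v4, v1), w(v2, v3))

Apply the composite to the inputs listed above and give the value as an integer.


-300

w(v4, v1) = 15
w(v2, v3) = -20
w(w(v4, v1), w(v2, v3)) = -300


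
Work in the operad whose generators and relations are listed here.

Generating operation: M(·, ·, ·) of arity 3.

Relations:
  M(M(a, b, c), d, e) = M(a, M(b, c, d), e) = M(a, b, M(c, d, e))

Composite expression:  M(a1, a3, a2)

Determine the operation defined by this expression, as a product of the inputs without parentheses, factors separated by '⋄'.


a1 ⋄ a3 ⋄ a2

All parenthesizations of M agree; list the a-inputs left to right.
M(a1, a3, a2) spells out as a1 ⋄ a3 ⋄ a2


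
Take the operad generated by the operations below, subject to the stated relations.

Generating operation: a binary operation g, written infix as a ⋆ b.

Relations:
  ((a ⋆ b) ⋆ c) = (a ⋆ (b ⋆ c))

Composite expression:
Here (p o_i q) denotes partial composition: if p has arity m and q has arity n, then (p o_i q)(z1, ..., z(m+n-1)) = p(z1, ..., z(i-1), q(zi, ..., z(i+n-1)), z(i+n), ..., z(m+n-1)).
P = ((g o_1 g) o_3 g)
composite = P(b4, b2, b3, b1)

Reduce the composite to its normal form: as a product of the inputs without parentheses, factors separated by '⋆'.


All parenthesizations of g agree; list the b-inputs left to right.
(b4 ⋆ b2) reduces to b4 ⋆ b2
(b3 ⋆ b1) reduces to b3 ⋆ b1
((b4 ⋆ b2) ⋆ (b3 ⋆ b1)) reduces to b4 ⋆ b2 ⋆ b3 ⋆ b1

b4 ⋆ b2 ⋆ b3 ⋆ b1


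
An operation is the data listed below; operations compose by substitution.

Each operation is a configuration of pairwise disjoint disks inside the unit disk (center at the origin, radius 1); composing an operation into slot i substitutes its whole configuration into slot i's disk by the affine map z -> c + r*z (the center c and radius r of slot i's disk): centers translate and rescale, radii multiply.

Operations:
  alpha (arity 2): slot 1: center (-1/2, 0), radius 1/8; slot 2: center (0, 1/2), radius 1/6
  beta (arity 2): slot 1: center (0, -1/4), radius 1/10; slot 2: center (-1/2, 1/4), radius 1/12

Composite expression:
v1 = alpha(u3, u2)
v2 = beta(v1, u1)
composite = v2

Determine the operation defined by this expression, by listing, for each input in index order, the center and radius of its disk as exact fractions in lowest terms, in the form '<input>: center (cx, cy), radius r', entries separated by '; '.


u1: center (-1/2, 1/4), radius 1/12; u2: center (0, -1/5), radius 1/60; u3: center (-1/20, -1/4), radius 1/80

Affine substitution under beta: radii multiply and u-centers shift.
u3: after 2 affine steps, its disk has center (-1/20, -1/4), radius 1/80
u2: after 2 affine steps, its disk has center (0, -1/5), radius 1/60
u1: after 1 affine step, its disk has center (-1/2, 1/4), radius 1/12


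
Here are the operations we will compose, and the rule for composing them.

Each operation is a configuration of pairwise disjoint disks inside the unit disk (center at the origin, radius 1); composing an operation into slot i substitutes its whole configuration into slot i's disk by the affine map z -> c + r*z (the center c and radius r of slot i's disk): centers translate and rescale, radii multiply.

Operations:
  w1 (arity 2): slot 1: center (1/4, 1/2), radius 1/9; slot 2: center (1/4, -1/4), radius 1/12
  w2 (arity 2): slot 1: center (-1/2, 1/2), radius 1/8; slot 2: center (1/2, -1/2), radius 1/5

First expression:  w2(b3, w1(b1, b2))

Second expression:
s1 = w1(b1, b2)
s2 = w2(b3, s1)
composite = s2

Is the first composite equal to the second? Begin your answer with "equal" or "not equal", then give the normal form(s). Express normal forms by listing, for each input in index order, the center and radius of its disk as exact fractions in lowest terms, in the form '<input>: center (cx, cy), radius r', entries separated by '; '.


Normal form of the first expression: b1: center (11/20, -2/5), radius 1/45; b2: center (11/20, -11/20), radius 1/60; b3: center (-1/2, 1/2), radius 1/8
Normal form of the second expression: b1: center (11/20, -2/5), radius 1/45; b2: center (11/20, -11/20), radius 1/60; b3: center (-1/2, 1/2), radius 1/8
Identical normal forms: equal.

equal: each reduces to b1: center (11/20, -2/5), radius 1/45; b2: center (11/20, -11/20), radius 1/60; b3: center (-1/2, 1/2), radius 1/8
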